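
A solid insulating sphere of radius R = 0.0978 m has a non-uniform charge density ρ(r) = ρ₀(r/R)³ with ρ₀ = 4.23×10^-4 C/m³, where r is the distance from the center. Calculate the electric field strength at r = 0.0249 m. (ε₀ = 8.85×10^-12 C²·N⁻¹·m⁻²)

|E| ≈ 3.27e3 N/C

Symmetry ⇒ E = E(r) r̂. Gaussian sphere of radius r = 0.0249 m (r < R).
Integrate the density: Q_enc = 4π ∫₀^r ρ₀(r'/R)^3 r'² dr' = 4πρ₀ r^6/(6·R³) = 2.257e-10 C.
Applying ∮E·dA = Q_enc/ε₀ with Φ = E(4πr²):
E = |Q_enc|/(4πε₀r²) = (2.257×10^-10)/(4π·8.85×10^-12·(0.0249)²) = 3.27e3 N/C.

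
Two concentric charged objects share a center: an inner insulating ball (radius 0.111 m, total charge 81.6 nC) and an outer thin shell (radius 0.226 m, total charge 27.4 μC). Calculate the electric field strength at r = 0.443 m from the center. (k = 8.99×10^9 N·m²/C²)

Symmetry ⇒ E = E(r) r̂. Gaussian sphere of radius r = 0.443 m (r > 0.226 m, enclosing both).
Q_enc = (81.6 nC) + (27.4 μC) = 2.748×10^-5 C.
Since E is radial and uniform over the Gaussian sphere, Φ = E·4πr² = Q_enc/ε₀.
E = k|Q_enc|/r² = (8.99×10^9)(2.748×10^-5)/(0.443)² = 1.26e6 N/C.

1.26e6 V/m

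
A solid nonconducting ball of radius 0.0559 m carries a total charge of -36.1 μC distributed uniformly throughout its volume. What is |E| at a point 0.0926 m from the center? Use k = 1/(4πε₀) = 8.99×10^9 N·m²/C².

E = 3.78×10^7 V/m

Use a concentric Gaussian sphere at r = 0.0926 m (r > R, so the entire charge is enclosed).
Q_enc = -36.1 μC = -3.61e-5 C.
Gauss's law: E·4πr² = Q_enc/ε₀.
E = k|Q_enc|/r² = (8.99×10^9)(3.61×10^-5)/(0.0926)² = 3.78e7 N/C.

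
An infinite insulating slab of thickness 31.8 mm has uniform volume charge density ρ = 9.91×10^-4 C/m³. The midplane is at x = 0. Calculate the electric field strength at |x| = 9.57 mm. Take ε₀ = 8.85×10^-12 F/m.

|E| ≈ 1.07e6 V/m

By symmetry E is perpendicular to the slab. A Gaussian pillbox from −9.57 mm to +9.57 mm (face area A) lies entirely within the slab.
Q_enc = ρ·(2x)·A and flux = 2EA, so 2EA = 2ρxA/ε₀ ⇒ E = |ρ|x/ε₀.
E = (9.91×10^-4)(0.00957)/(8.85×10^-12) = 1.07e6 N/C.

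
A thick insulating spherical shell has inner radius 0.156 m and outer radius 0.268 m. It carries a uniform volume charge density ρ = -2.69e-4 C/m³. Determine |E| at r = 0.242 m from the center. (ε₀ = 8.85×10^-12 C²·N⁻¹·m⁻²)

Symmetry ⇒ E = E(r) r̂. Gaussian sphere of radius r = 0.242 m (within the shell material, 0.156 m < r < 0.268 m).
Only the shell between 0.156 m and r is enclosed: Q_enc = ρ·(4π/3)(r³ − a³) = (-2.69×10^-4)·(4π/3)·((0.242)³ − (0.156)³) = -1.169×10^-5 C.
Since E is radial and uniform over the Gaussian sphere, Φ = E·4πr² = Q_enc/ε₀.
E = |Q_enc|/(4πε₀r²) = (1.169×10^-5)/(4π·8.85×10^-12·(0.242)²) = 1.80×10^6 N/C.

|E| = 1.80e6 N/C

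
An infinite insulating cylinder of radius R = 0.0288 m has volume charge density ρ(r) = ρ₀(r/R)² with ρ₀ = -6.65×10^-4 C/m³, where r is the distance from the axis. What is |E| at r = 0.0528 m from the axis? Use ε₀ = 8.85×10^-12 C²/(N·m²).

Coaxial Gaussian cylinder, radius r = 0.0528 m, length L (r > R, full charge per length enclosed).
λ_enc = 2π ∫₀^R ρ₀(r'/R)^2 r' dr' = 2πρ₀R²/4 = -8.664e-7 C/m.
Applying ∮E·dA = Q_enc/ε₀ with the end caps contributing no flux:
E = |λ_enc|/(2πε₀r) = (8.664×10^-7)/(2π·8.85×10^-12·0.0528) = 2.95×10^5 N/C.

|E| ≈ 2.95×10^5 N/C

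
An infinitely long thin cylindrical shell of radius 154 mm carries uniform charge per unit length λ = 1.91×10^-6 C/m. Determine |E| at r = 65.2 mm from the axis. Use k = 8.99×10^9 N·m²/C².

E = 0

Take a coaxial cylindrical Gaussian surface of radius r = 65.2 mm and length L (r < 154 mm, inside the shell).
No charge is enclosed, so Gauss's law gives E·2πrL = 0 ⇒ E = 0.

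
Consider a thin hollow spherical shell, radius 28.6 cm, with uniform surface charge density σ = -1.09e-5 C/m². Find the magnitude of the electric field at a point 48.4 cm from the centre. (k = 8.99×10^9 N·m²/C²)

Take a concentric spherical Gaussian surface of radius r = 48.4 cm (r > 28.6 cm).
The entire shell is enclosed: Q_enc = σ·4πR² = (-1.09e-5)·4π·(0.286)² = -1.12e-5 C.
Gauss's law: E·4πr² = Q_enc/ε₀.
E = k|Q_enc|/r² = (8.99×10^9)(1.12e-5)/(0.484)² = 4.30×10^5 N/C.

|E| = 4.30×10^5 N/C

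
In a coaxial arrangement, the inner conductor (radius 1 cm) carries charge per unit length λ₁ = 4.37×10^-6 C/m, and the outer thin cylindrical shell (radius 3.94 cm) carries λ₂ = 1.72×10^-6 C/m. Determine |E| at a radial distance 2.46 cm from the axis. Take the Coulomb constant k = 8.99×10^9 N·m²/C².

By cylindrical symmetry E is radial; use a coaxial Gaussian cylinder of radius 2.46 cm and length L (between the conductors, 1 cm < r < 3.94 cm).
The shell at 3.94 cm lies outside the Gaussian surface, so λ_enc = λ₁ = 4.37×10^-6 C/m.
Gauss's law: E·2πrL = λ_enc L/ε₀.
E = 2k|λ_enc|/r = 2(8.99×10^9)(4.37×10^-6)/(0.0246) = 3.19×10^6 N/C.

|E| = 3.19×10^6 N/C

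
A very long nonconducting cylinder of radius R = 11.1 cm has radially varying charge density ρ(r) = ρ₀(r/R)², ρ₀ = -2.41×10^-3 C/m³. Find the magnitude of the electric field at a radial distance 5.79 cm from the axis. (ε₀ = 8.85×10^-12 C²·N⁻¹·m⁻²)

Choose a coaxial cylinder of radius r = 5.79 cm (arbitrary length L) as the Gaussian surface (r < R).
λ_enc = ∫₀^r ρ(r')·2πr' dr' = (2πρ₀/R²)·r^4/4 = -3.453×10^-6 C/m.
Since E is radial and uniform over the curved surface, Φ = E·2πrL = Q_enc/ε₀ = λ_enc L/ε₀.
E = |λ_enc|/(2πε₀r) = (3.453×10^-6)/(2π·8.85×10^-12·0.0579) = 1.07e6 N/C.

E ≈ 1.07e6 N/C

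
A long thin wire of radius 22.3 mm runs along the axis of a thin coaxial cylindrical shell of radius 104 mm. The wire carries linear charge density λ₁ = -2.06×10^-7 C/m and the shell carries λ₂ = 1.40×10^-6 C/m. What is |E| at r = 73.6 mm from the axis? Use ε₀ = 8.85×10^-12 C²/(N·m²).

E = 5.03e4 N/C

Coaxial Gaussian cylinder, radius r = 73.6 mm, length L (between the conductors, 22.3 mm < r < 104 mm).
Only the inner wire is enclosed; the outer shell contributes nothing inside itself. λ_enc = λ₁ = -2.06e-7 C/m.
Gauss's law: E·2πrL = λ_enc L/ε₀.
E = |λ_enc|/(2πε₀r) = (2.06e-7)/(2π·8.85×10^-12·0.0736) = 5.03e4 N/C.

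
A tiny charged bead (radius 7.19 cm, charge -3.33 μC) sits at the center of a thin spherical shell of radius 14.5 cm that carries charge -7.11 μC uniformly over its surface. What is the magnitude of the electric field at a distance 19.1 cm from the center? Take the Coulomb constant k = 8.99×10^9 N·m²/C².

2.57e6 N/C

Use a concentric Gaussian sphere at r = 19.1 cm (r > 14.5 cm, enclosing both).
Q_enc = (-3.33 μC) + (-7.11 μC) = -1.044×10^-5 C.
Gauss's law: E·4πr² = Q_enc/ε₀.
E = k|Q_enc|/r² = (8.99×10^9)(1.044×10^-5)/(0.191)² = 2.57×10^6 N/C.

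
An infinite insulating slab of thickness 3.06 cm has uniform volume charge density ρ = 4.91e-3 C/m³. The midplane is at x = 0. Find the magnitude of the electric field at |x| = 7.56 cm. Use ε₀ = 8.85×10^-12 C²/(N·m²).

The point |x| = 7.56 cm lies outside the slab (half-thickness 0.0153 m). A symmetric pillbox spanning the full slab encloses Q_enc = ρ·d·A.
Flux = 2EA ⇒ E = |ρ|d/(2ε₀), independent of distance outside.
E = (4.91×10^-3)(0.0306)/(2·8.85×10^-12) = 8.49×10^6 N/C.

E = 8.49×10^6 N/C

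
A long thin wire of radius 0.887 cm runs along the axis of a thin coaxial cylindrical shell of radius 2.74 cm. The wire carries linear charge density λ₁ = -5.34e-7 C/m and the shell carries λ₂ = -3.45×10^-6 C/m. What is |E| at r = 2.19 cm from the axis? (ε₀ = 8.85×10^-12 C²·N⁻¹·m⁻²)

Take a coaxial cylindrical Gaussian surface of radius r = 2.19 cm and length L (between the conductors, 0.887 cm < r < 2.74 cm).
The shell at 2.74 cm lies outside the Gaussian surface, so λ_enc = λ₁ = -5.34×10^-7 C/m.
By Gauss's law (flux through the curved wall only), E·2πrL = λ_enc L/ε₀.
E = |λ_enc|/(2πε₀r) = (5.34×10^-7)/(2π·8.85×10^-12·0.0219) = 4.39×10^5 N/C.

|E| ≈ 4.39e5 N/C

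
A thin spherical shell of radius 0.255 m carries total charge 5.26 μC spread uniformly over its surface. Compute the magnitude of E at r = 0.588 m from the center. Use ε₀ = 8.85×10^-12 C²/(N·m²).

|E| = 1.37×10^5 N/C

By spherical symmetry E is radial; choose a Gaussian sphere of radius r = 0.588 m (r > 0.255 m).
The entire shell is enclosed: Q_enc = 5.26×10^-6 C.
Since E is radial and uniform over the Gaussian sphere, Φ = E·4πr² = Q_enc/ε₀.
E = |Q_enc|/(4πε₀r²) = (5.26×10^-6)/(4π·8.85×10^-12·(0.588)²) = 1.37×10^5 N/C.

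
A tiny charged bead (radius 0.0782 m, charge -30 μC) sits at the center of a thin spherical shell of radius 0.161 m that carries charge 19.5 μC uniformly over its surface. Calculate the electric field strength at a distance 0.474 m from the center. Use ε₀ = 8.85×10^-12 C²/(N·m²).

|E| ≈ 4.20×10^5 N/C

Take a concentric spherical Gaussian surface of radius r = 0.474 m (r > 0.161 m, enclosing both).
Q_enc = (-30 μC) + (19.5 μC) = -1.05×10^-5 C.
Gauss's law: E·4πr² = Q_enc/ε₀.
E = |Q_enc|/(4πε₀r²) = (1.05×10^-5)/(4π·8.85×10^-12·(0.474)²) = 4.20×10^5 N/C.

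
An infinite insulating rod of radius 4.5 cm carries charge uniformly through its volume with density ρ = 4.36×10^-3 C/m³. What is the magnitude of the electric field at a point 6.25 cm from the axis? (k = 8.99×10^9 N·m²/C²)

E = 7.98×10^6 V/m

Choose a coaxial cylinder of radius r = 6.25 cm (arbitrary length L) as the Gaussian surface (r > 4.5 cm, full cross-section enclosed).
λ_enc = ρ·πR² = (4.36×10^-3)π(0.045)² = 2.774×10^-5 C/m.
Applying ∮E·dA = Q_enc/ε₀ with the end caps contributing no flux:
E = 2k|λ_enc|/r = 2(8.99×10^9)(2.774×10^-5)/(0.0625) = 7.98×10^6 N/C.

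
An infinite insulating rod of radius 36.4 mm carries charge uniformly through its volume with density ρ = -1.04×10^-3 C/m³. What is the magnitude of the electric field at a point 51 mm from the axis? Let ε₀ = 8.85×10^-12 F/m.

|E| = 1.53×10^6 N/C

By cylindrical symmetry E is radial; use a coaxial Gaussian cylinder of radius 51 mm and length L (r > 36.4 mm, full cross-section enclosed).
λ_enc = ρ·πR² = (-1.04×10^-3)π(0.0364)² = -4.329e-6 C/m.
Since E is radial and uniform over the curved surface, Φ = E·2πrL = Q_enc/ε₀ = λ_enc L/ε₀.
E = |λ_enc|/(2πε₀r) = (4.329e-6)/(2π·8.85×10^-12·0.051) = 1.53×10^6 N/C.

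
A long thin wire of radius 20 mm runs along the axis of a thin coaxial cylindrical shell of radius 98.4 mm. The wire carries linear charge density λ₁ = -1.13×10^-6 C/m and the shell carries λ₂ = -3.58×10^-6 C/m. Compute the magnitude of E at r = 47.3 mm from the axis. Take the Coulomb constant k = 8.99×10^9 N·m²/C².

Coaxial Gaussian cylinder, radius r = 47.3 mm, length L (between the conductors, 20 mm < r < 98.4 mm).
The shell at 98.4 mm lies outside the Gaussian surface, so λ_enc = λ₁ = -1.13e-6 C/m.
By Gauss's law (flux through the curved wall only), E·2πrL = λ_enc L/ε₀.
E = 2k|λ_enc|/r = 2(8.99×10^9)(1.13×10^-6)/(0.0473) = 4.30×10^5 N/C.

E = 4.30×10^5 V/m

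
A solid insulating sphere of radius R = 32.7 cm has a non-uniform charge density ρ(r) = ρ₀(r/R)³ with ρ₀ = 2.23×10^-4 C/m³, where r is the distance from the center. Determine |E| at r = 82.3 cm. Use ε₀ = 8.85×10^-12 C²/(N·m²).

Take a concentric spherical Gaussian surface of radius r = 82.3 cm (r > R, all charge enclosed).
Q_enc = 4π ∫₀^R ρ₀(r'/R)^3 r'² dr' = 4πρ₀R³/6 = 1.633×10^-5 C.
By Gauss's law, ∮E·dA = E·4πr² = Q_enc/ε₀.
E = |Q_enc|/(4πε₀r²) = (1.633×10^-5)/(4π·8.85×10^-12·(0.823)²) = 2.17e5 N/C.

|E| = 2.17×10^5 V/m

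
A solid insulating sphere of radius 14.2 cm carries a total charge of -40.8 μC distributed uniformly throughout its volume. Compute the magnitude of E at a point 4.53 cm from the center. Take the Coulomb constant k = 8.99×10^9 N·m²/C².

Use a concentric Gaussian sphere at r = 4.53 cm (r < R).
For a uniform sphere the enclosed fraction is (r/R)³, so Q_enc = (-40.8 μC)(0.0453/0.142)³ = -1.325×10^-6 C.
By Gauss's law, ∮E·dA = E·4πr² = Q_enc/ε₀.
E = k|Q_enc|/r² = (8.99×10^9)(1.325e-6)/(0.0453)² = 5.80e6 N/C.

|E| ≈ 5.80×10^6 N/C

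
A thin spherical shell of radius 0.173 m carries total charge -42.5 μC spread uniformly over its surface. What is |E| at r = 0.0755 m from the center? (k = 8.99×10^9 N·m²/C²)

E = 0 (no enclosed charge)

By spherical symmetry E is radial; choose a Gaussian sphere of radius r = 0.0755 m (inside the shell, r < 0.173 m).
No charge lies within this surface, so Q_enc = 0 and Gauss's law gives E·4πr² = 0 ⇒ E = 0.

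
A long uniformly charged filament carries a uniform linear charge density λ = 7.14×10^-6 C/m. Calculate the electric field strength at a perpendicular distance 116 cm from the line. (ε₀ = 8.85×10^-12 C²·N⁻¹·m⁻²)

Choose a coaxial cylinder of radius r = 116 cm (arbitrary length L) as the Gaussian surface.
Q_enc = λL, so λ_enc = 7.14×10^-6 C/m.
Gauss's law: E·2πrL = λ_enc L/ε₀.
E = |λ_enc|/(2πε₀r) = (7.14e-6)/(2π·8.85×10^-12·1.16) = 1.11×10^5 N/C.

|E| ≈ 1.11e5 N/C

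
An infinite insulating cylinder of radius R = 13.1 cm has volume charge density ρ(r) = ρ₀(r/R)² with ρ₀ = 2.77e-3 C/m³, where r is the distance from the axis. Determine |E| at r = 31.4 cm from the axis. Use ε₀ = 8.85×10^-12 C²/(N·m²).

E = 4.28×10^6 V/m

Choose a coaxial cylinder of radius r = 31.4 cm (arbitrary length L) as the Gaussian surface (r > R, full charge per length enclosed).
λ_enc = 2π ∫₀^R ρ₀(r'/R)^2 r' dr' = 2πρ₀R²/4 = 7.467e-5 C/m.
By Gauss's law (flux through the curved wall only), E·2πrL = λ_enc L/ε₀.
E = |λ_enc|/(2πε₀r) = (7.467×10^-5)/(2π·8.85×10^-12·0.314) = 4.28×10^6 N/C.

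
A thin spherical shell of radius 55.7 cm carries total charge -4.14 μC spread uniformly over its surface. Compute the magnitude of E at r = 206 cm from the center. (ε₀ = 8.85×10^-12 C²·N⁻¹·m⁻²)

By spherical symmetry E is radial; choose a Gaussian sphere of radius r = 206 cm (r > 55.7 cm).
The entire shell is enclosed: Q_enc = -4.14×10^-6 C.
Gauss's law: E·4πr² = Q_enc/ε₀.
E = |Q_enc|/(4πε₀r²) = (4.14×10^-6)/(4π·8.85×10^-12·(2.06)²) = 8.77×10^3 N/C.

|E| = 8.77×10^3 V/m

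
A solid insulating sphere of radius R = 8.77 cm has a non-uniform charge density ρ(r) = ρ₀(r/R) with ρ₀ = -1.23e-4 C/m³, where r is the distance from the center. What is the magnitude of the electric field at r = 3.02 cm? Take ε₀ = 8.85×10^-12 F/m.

Take a concentric spherical Gaussian surface of radius r = 3.02 cm (r < R).
Q_enc = ∫₀^r ρ(r')·4πr'² dr' = (4πρ₀/R) ∫₀^r r'^3 dr' = 4πρ₀ r^4/(4·R) = -3.665×10^-9 C.
Applying ∮E·dA = Q_enc/ε₀ with Φ = E(4πr²):
E = |Q_enc|/(4πε₀r²) = (3.665×10^-9)/(4π·8.85×10^-12·(0.0302)²) = 3.61×10^4 N/C.

3.61e4 N/C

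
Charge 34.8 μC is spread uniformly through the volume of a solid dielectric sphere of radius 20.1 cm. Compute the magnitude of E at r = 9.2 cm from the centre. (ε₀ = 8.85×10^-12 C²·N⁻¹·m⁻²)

Use a concentric Gaussian sphere at r = 9.2 cm (r < R).
Only the charge within r is enclosed: Q_enc = Q·(r/R)³ = (34.8 μC)·(9.2 cm/20.1 cm)³ = 3.337×10^-6 C.
Since E is radial and uniform over the Gaussian sphere, Φ = E·4πr² = Q_enc/ε₀.
E = |Q_enc|/(4πε₀r²) = (3.337×10^-6)/(4π·8.85×10^-12·(0.092)²) = 3.55e6 N/C.

E = 3.55×10^6 N/C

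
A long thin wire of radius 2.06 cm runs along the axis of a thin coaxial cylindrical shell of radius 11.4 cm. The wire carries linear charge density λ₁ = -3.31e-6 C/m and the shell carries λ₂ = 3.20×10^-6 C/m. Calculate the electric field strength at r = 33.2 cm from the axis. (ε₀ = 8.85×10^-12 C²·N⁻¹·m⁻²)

E ≈ 5.96e3 N/C

By cylindrical symmetry E is radial; use a coaxial Gaussian cylinder of radius 33.2 cm and length L (r > 11.4 cm, enclosing both).
λ_enc = λ₁ + λ₂ = (-3.31×10^-6) + (3.20e-6) = -1.10e-7 C/m.
Gauss's law: E·2πrL = λ_enc L/ε₀.
E = |λ_enc|/(2πε₀r) = (1.10e-7)/(2π·8.85×10^-12·0.332) = 5.96×10^3 N/C.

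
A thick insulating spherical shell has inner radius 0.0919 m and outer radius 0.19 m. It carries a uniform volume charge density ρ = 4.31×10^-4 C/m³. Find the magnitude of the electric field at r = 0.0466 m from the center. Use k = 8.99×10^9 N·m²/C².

E = 0 (no enclosed charge)

Use a concentric Gaussian sphere at r = 0.0466 m (r < 0.0919 m, inside the empty cavity).
No charge is enclosed, so by Gauss's law E·4πr² = 0 ⇒ E = 0.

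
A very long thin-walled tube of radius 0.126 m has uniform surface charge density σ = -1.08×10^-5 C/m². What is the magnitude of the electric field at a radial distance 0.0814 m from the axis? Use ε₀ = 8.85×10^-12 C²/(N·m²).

E = 0

Coaxial Gaussian cylinder, radius r = 0.0814 m, length L (r < 0.126 m, inside the shell).
No charge is enclosed, so Gauss's law gives E·2πrL = 0 ⇒ E = 0.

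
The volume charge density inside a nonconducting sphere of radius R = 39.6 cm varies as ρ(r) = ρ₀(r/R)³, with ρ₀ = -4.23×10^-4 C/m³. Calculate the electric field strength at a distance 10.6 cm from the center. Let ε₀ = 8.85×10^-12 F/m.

E = 1.62e4 N/C

Use a concentric Gaussian sphere at r = 10.6 cm (r < R).
Q_enc = ∫₀^r ρ(r')·4πr'² dr' = (4πρ₀/R³) ∫₀^r r'^5 dr' = 4πρ₀ r^6/(6·R³) = -2.024e-8 C.
Applying ∮E·dA = Q_enc/ε₀ with Φ = E(4πr²):
E = |Q_enc|/(4πε₀r²) = (2.024×10^-8)/(4π·8.85×10^-12·(0.106)²) = 1.62×10^4 N/C.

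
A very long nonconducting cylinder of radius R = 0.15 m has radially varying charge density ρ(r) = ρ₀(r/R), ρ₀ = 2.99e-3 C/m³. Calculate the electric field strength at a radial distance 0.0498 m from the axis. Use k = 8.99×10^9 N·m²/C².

E = 1.86e6 N/C

Choose a coaxial cylinder of radius r = 0.0498 m (arbitrary length L) as the Gaussian surface (r < R).
Integrating ρ over the cross-section to radius r: λ_enc = (2πρ₀/R) ∫₀^r r'^2 dr' = 2πρ₀ r^3/(3·R) = 5.156×10^-6 C/m.
Gauss's law: E·2πrL = λ_enc L/ε₀.
E = 2k|λ_enc|/r = 2(8.99×10^9)(5.156×10^-6)/(0.0498) = 1.86×10^6 N/C.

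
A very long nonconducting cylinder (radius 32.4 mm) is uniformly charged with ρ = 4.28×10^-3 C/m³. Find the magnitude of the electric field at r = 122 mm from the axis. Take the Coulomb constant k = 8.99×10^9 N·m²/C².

2.08×10^6 N/C

Take a coaxial cylindrical Gaussian surface of radius r = 122 mm and length L (r > 32.4 mm, full cross-section enclosed).
λ_enc = ρ·πR² = (4.28×10^-3)π(0.0324)² = 1.412e-5 C/m.
Gauss's law: E·2πrL = λ_enc L/ε₀.
E = 2k|λ_enc|/r = 2(8.99×10^9)(1.412e-5)/(0.122) = 2.08e6 N/C.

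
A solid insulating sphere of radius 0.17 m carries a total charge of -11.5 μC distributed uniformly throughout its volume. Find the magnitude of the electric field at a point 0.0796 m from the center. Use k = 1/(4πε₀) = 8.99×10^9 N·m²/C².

|E| ≈ 1.68×10^6 V/m

By spherical symmetry E is radial; choose a Gaussian sphere of radius r = 0.0796 m (r < R).
Only the charge within r is enclosed: Q_enc = Q·(r/R)³ = (-11.5 μC)·(0.0796 m/0.17 m)³ = -1.181e-6 C.
Gauss's law: E·4πr² = Q_enc/ε₀.
E = k|Q_enc|/r² = (8.99×10^9)(1.181e-6)/(0.0796)² = 1.68×10^6 N/C.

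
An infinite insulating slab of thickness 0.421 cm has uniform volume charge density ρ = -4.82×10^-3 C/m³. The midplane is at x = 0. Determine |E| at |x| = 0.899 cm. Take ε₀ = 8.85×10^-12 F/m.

The point |x| = 0.899 cm lies outside the slab (half-thickness 0.002105 m). A symmetric pillbox spanning the full slab encloses Q_enc = ρ·d·A.
Flux = 2EA ⇒ E = |ρ|d/(2ε₀), independent of distance outside.
E = (4.82×10^-3)(0.00421)/(2·8.85×10^-12) = 1.15e6 N/C.

E = 1.15×10^6 N/C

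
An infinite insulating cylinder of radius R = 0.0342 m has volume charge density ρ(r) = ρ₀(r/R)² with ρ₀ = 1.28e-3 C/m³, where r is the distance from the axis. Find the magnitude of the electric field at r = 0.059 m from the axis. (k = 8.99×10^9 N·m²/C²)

|E| = 7.17×10^5 V/m

Choose a coaxial cylinder of radius r = 0.059 m (arbitrary length L) as the Gaussian surface (r > R, full charge per length enclosed).
λ_enc = 2π ∫₀^R ρ₀(r'/R)^2 r' dr' = 2πρ₀R²/4 = 2.352×10^-6 C/m.
By Gauss's law (flux through the curved wall only), E·2πrL = λ_enc L/ε₀.
E = 2k|λ_enc|/r = 2(8.99×10^9)(2.352×10^-6)/(0.059) = 7.17e5 N/C.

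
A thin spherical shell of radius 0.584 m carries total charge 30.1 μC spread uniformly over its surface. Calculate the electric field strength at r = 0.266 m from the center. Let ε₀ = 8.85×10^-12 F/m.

E = 0

Symmetry ⇒ E = E(r) r̂. Gaussian sphere of radius r = 0.266 m (inside the shell, r < 0.584 m).
All the charge is outside the Gaussian surface: Q_enc = 0, hence E = 0 everywhere inside the shell.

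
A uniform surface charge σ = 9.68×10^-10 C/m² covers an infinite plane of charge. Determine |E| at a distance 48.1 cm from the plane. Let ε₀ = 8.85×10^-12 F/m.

|E| ≈ 54.7 V/m

Choose a cylindrical pillbox piercing the sheet, end faces (area A) parallel to it.
Only the two end caps contribute flux: Φ = 2EA. With Q_enc = σA, Gauss's law gives E = |σ|/(2ε₀).
E = |σ|/(2ε₀) = (9.68e-10)/(2·8.85×10^-12) = 54.7 N/C.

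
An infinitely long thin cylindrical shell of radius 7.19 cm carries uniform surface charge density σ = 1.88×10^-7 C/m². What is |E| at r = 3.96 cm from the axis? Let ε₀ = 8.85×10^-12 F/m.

|E| = 0 N/C

Take a coaxial cylindrical Gaussian surface of radius r = 3.96 cm and length L (r < 7.19 cm, inside the shell).
All the surface charge lies outside this cylinder: Q_enc = 0, hence E = 0.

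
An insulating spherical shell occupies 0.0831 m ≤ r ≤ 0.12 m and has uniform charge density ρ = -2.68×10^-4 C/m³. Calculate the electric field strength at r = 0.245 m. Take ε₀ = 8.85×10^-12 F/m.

By spherical symmetry E is radial; choose a Gaussian sphere of radius r = 0.245 m (r > 0.12 m, enclosing the whole shell).
Q_enc = ρ·(4π/3)(b³ − a³) = (-2.68×10^-4)·(4π/3)·((0.12)³ − (0.0831)³) = -1.296×10^-6 C.
By Gauss's law, ∮E·dA = E·4πr² = Q_enc/ε₀.
E = |Q_enc|/(4πε₀r²) = (1.296×10^-6)/(4π·8.85×10^-12·(0.245)²) = 1.94×10^5 N/C.

|E| ≈ 1.94×10^5 N/C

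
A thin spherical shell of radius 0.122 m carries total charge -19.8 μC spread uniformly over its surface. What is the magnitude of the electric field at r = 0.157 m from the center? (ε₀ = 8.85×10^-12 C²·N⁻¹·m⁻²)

Take a concentric spherical Gaussian surface of radius r = 0.157 m (r > 0.122 m).
The entire shell is enclosed: Q_enc = -1.98×10^-5 C.
Applying ∮E·dA = Q_enc/ε₀ with Φ = E(4πr²):
E = |Q_enc|/(4πε₀r²) = (1.98×10^-5)/(4π·8.85×10^-12·(0.157)²) = 7.22e6 N/C.

|E| ≈ 7.22e6 N/C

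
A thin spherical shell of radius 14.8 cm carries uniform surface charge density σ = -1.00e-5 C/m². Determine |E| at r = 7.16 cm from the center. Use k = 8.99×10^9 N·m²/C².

By spherical symmetry E is radial; choose a Gaussian sphere of radius r = 7.16 cm (inside the shell, r < 14.8 cm).
All the charge is outside the Gaussian surface: Q_enc = 0, hence E = 0 everywhere inside the shell.

|E| = 0 N/C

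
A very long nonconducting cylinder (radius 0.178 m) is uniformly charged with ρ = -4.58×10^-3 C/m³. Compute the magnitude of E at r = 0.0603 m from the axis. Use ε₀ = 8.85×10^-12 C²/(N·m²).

Choose a coaxial cylinder of radius r = 0.0603 m (arbitrary length L) as the Gaussian surface (r < R).
Charge inside radius r per length L is ρ·πr²·L, so λ_enc = ρπr² = -5.232×10^-5 C/m.
Gauss's law: E·2πrL = λ_enc L/ε₀.
E = |λ_enc|/(2πε₀r) = (5.232×10^-5)/(2π·8.85×10^-12·0.0603) = 1.56e7 N/C.

E = 1.56×10^7 V/m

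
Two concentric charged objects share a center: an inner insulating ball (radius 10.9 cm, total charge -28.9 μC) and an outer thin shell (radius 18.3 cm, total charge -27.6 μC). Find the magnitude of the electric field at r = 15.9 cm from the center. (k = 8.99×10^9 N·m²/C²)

E = 1.03e7 N/C

Take a concentric spherical Gaussian surface of radius r = 15.9 cm (between the bodies, 10.9 cm < r < 18.3 cm).
The shell at 18.3 cm lies outside the Gaussian surface, so Q_enc = -28.9 μC = -2.89×10^-5 C.
Gauss's law: E·4πr² = Q_enc/ε₀.
E = k|Q_enc|/r² = (8.99×10^9)(2.89×10^-5)/(0.159)² = 1.03×10^7 N/C.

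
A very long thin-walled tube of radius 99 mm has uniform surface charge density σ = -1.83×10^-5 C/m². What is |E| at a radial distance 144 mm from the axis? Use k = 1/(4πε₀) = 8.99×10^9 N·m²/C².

Coaxial Gaussian cylinder, radius r = 144 mm, length L (r > 99 mm).
The whole shell is enclosed: λ_enc = σ·2πR = (-1.83e-5)·2π·(0.099) = -1.138×10^-5 C/m.
By Gauss's law (flux through the curved wall only), E·2πrL = λ_enc L/ε₀.
E = 2k|λ_enc|/r = 2(8.99×10^9)(1.138×10^-5)/(0.144) = 1.42e6 N/C.

1.42e6 N/C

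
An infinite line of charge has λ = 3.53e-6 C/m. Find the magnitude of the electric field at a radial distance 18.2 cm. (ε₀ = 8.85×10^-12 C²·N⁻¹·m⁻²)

Choose a coaxial cylinder of radius r = 18.2 cm (arbitrary length L) as the Gaussian surface.
Q_enc = λL, so λ_enc = 3.53×10^-6 C/m.
Applying ∮E·dA = Q_enc/ε₀ with the end caps contributing no flux:
E = |λ_enc|/(2πε₀r) = (3.53×10^-6)/(2π·8.85×10^-12·0.182) = 3.49e5 N/C.

3.49e5 N/C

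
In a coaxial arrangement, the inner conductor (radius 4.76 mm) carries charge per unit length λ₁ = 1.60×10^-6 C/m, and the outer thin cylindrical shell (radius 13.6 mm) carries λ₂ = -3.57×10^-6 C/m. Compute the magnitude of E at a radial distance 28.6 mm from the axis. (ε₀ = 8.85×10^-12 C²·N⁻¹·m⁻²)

E ≈ 1.24e6 V/m

Take a coaxial cylindrical Gaussian surface of radius r = 28.6 mm and length L (r > 13.6 mm, enclosing both).
λ_enc = λ₁ + λ₂ = (1.60e-6) + (-3.57×10^-6) = -1.97×10^-6 C/m.
By Gauss's law (flux through the curved wall only), E·2πrL = λ_enc L/ε₀.
E = |λ_enc|/(2πε₀r) = (1.97e-6)/(2π·8.85×10^-12·0.0286) = 1.24×10^6 N/C.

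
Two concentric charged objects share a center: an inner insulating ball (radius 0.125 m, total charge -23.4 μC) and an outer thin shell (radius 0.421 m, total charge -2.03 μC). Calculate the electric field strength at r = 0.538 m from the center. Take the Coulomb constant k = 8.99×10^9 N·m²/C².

Symmetry ⇒ E = E(r) r̂. Gaussian sphere of radius r = 0.538 m (r > 0.421 m, enclosing both).
Q_enc = (-23.4 μC) + (-2.03 μC) = -2.543e-5 C.
By Gauss's law, ∮E·dA = E·4πr² = Q_enc/ε₀.
E = k|Q_enc|/r² = (8.99×10^9)(2.543×10^-5)/(0.538)² = 7.90×10^5 N/C.

7.90×10^5 N/C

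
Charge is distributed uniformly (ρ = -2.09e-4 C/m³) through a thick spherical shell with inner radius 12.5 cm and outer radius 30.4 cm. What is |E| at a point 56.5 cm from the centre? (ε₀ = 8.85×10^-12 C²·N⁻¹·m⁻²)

Take a concentric spherical Gaussian surface of radius r = 56.5 cm (r > 30.4 cm, enclosing the whole shell).
Q_enc = ρ·(4π/3)(b³ − a³) = (-2.09×10^-4)·(4π/3)·((0.304)³ − (0.125)³) = -2.289e-5 C.
Gauss's law: E·4πr² = Q_enc/ε₀.
E = |Q_enc|/(4πε₀r²) = (2.289e-5)/(4π·8.85×10^-12·(0.565)²) = 6.45×10^5 N/C.

|E| = 6.45×10^5 N/C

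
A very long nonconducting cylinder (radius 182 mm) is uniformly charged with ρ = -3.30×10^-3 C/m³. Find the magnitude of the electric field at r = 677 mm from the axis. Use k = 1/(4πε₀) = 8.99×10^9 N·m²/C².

E = 9.12×10^6 N/C

Take a coaxial cylindrical Gaussian surface of radius r = 677 mm and length L (r > 182 mm, full cross-section enclosed).
λ_enc = ρ·πR² = (-3.30e-3)π(0.182)² = -3.434e-4 C/m.
By Gauss's law (flux through the curved wall only), E·2πrL = λ_enc L/ε₀.
E = 2k|λ_enc|/r = 2(8.99×10^9)(3.434×10^-4)/(0.677) = 9.12×10^6 N/C.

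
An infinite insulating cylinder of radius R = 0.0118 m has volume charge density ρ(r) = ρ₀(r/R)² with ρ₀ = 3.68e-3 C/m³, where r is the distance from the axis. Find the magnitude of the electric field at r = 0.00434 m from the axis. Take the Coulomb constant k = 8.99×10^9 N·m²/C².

|E| ≈ 6.10×10^4 N/C

Choose a coaxial cylinder of radius r = 0.00434 m (arbitrary length L) as the Gaussian surface (r < R).
Integrating ρ over the cross-section to radius r: λ_enc = (2πρ₀/R²) ∫₀^r r'^3 dr' = 2πρ₀ r^4/(4·R²) = 1.473×10^-8 C/m.
Since E is radial and uniform over the curved surface, Φ = E·2πrL = Q_enc/ε₀ = λ_enc L/ε₀.
E = 2k|λ_enc|/r = 2(8.99×10^9)(1.473×10^-8)/(0.00434) = 6.10×10^4 N/C.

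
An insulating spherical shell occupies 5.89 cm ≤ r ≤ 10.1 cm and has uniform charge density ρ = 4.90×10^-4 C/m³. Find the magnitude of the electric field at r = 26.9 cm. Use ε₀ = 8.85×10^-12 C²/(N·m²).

E = 2.11×10^5 N/C

Use a concentric Gaussian sphere at r = 26.9 cm (r > 10.1 cm, enclosing the whole shell).
Q_enc = ρ·(4π/3)(b³ − a³) = (4.90×10^-4)·(4π/3)·((0.101)³ − (0.0589)³) = 1.695e-6 C.
By Gauss's law, ∮E·dA = E·4πr² = Q_enc/ε₀.
E = |Q_enc|/(4πε₀r²) = (1.695e-6)/(4π·8.85×10^-12·(0.269)²) = 2.11×10^5 N/C.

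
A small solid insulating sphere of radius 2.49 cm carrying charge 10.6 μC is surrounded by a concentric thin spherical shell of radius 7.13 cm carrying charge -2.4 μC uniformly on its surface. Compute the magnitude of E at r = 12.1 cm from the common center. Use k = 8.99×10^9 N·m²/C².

|E| = 5.04×10^6 N/C

Symmetry ⇒ E = E(r) r̂. Gaussian sphere of radius r = 12.1 cm (r > 7.13 cm, enclosing both).
Q_enc = (10.6 μC) + (-2.4 μC) = 8.20e-6 C.
By Gauss's law, ∮E·dA = E·4πr² = Q_enc/ε₀.
E = k|Q_enc|/r² = (8.99×10^9)(8.20×10^-6)/(0.121)² = 5.04e6 N/C.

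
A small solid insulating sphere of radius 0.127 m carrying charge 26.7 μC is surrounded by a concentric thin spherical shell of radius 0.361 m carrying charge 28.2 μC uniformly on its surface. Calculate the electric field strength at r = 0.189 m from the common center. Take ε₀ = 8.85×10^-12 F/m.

Symmetry ⇒ E = E(r) r̂. Gaussian sphere of radius r = 0.189 m (between the bodies, 0.127 m < r < 0.361 m).
The shell at 0.361 m lies outside the Gaussian surface, so Q_enc = 26.7 μC = 2.67×10^-5 C.
Gauss's law: E·4πr² = Q_enc/ε₀.
E = |Q_enc|/(4πε₀r²) = (2.67e-5)/(4π·8.85×10^-12·(0.189)²) = 6.72×10^6 N/C.

E ≈ 6.72×10^6 N/C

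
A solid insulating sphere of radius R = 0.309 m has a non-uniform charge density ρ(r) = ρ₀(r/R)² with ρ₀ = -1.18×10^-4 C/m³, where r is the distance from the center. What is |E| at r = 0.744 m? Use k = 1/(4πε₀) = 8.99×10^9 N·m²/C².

Symmetry ⇒ E = E(r) r̂. Gaussian sphere of radius r = 0.744 m (r > R, all charge enclosed).
Q_enc = 4π ∫₀^R ρ₀(r'/R)^2 r'² dr' = 4πρ₀R³/5 = -8.75×10^-6 C.
Applying ∮E·dA = Q_enc/ε₀ with Φ = E(4πr²):
E = k|Q_enc|/r² = (8.99×10^9)(8.75×10^-6)/(0.744)² = 1.42e5 N/C.

1.42×10^5 N/C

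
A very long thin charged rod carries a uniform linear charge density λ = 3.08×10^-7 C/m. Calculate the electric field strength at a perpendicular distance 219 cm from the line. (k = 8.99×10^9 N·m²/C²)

2.53×10^3 N/C

Choose a coaxial cylinder of radius r = 219 cm (arbitrary length L) as the Gaussian surface.
Q_enc = λL, so λ_enc = 3.08e-7 C/m.
Applying ∮E·dA = Q_enc/ε₀ with the end caps contributing no flux:
E = 2k|λ_enc|/r = 2(8.99×10^9)(3.08e-7)/(2.19) = 2.53×10^3 N/C.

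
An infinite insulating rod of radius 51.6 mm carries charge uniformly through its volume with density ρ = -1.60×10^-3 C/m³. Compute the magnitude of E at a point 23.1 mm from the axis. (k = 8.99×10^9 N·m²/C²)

E ≈ 2.09×10^6 V/m

Take a coaxial cylindrical Gaussian surface of radius r = 23.1 mm and length L (r < R).
Enclosed charge per unit length: λ_enc = ρ·πr² = (-1.60×10^-3)π(0.0231)² = -2.682e-6 C/m.
Applying ∮E·dA = Q_enc/ε₀ with the end caps contributing no flux:
E = 2k|λ_enc|/r = 2(8.99×10^9)(2.682×10^-6)/(0.0231) = 2.09e6 N/C.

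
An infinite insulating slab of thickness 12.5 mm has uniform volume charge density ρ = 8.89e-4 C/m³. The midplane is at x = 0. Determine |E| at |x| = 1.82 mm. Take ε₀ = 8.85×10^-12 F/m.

E ≈ 1.83×10^5 N/C

By symmetry E is perpendicular to the slab. A Gaussian pillbox from −1.82 mm to +1.82 mm (face area A) lies entirely within the slab.
Q_enc = ρ·(2x)·A and flux = 2EA, so 2EA = 2ρxA/ε₀ ⇒ E = |ρ|x/ε₀.
E = (8.89×10^-4)(0.00182)/(8.85×10^-12) = 1.83e5 N/C.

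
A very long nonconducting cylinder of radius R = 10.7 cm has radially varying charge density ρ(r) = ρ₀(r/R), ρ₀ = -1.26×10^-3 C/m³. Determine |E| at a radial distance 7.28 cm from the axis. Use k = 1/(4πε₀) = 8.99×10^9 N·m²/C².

E ≈ 2.35×10^6 N/C

Take a coaxial cylindrical Gaussian surface of radius r = 7.28 cm and length L (r < R).
Integrating ρ over the cross-section to radius r: λ_enc = (2πρ₀/R) ∫₀^r r'^2 dr' = 2πρ₀ r^3/(3·R) = -9.516e-6 C/m.
Applying ∮E·dA = Q_enc/ε₀ with the end caps contributing no flux:
E = 2k|λ_enc|/r = 2(8.99×10^9)(9.516e-6)/(0.0728) = 2.35e6 N/C.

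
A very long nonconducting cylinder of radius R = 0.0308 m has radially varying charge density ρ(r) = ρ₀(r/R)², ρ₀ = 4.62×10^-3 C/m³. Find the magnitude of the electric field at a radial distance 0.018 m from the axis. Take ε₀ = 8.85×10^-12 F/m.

Take a coaxial cylindrical Gaussian surface of radius r = 0.018 m and length L (r < R).
Integrating ρ over the cross-section to radius r: λ_enc = (2πρ₀/R²) ∫₀^r r'^3 dr' = 2πρ₀ r^4/(4·R²) = 8.031×10^-7 C/m.
Gauss's law: E·2πrL = λ_enc L/ε₀.
E = |λ_enc|/(2πε₀r) = (8.031×10^-7)/(2π·8.85×10^-12·0.018) = 8.02e5 N/C.

E = 8.02e5 N/C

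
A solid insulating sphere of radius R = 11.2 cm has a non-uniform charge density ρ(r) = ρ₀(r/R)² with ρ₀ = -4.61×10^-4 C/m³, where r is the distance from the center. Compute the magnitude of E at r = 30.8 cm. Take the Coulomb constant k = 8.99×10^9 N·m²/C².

By spherical symmetry E is radial; choose a Gaussian sphere of radius r = 30.8 cm (r > R, all charge enclosed).
Q_enc = 4π ∫₀^R ρ₀(r'/R)^2 r'² dr' = 4πρ₀R³/5 = -1.628×10^-6 C.
Applying ∮E·dA = Q_enc/ε₀ with Φ = E(4πr²):
E = k|Q_enc|/r² = (8.99×10^9)(1.628×10^-6)/(0.308)² = 1.54×10^5 N/C.

|E| ≈ 1.54×10^5 V/m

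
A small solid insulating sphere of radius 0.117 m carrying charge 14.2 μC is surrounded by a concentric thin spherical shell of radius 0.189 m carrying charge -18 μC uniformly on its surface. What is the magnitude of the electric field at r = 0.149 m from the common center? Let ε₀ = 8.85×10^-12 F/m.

E ≈ 5.75×10^6 N/C

Symmetry ⇒ E = E(r) r̂. Gaussian sphere of radius r = 0.149 m (between the bodies, 0.117 m < r < 0.189 m).
Only the inner charge is enclosed; the outer shell contributes nothing inside itself. Q_enc = 14.2 μC = 1.42×10^-5 C.
Gauss's law: E·4πr² = Q_enc/ε₀.
E = |Q_enc|/(4πε₀r²) = (1.42×10^-5)/(4π·8.85×10^-12·(0.149)²) = 5.75×10^6 N/C.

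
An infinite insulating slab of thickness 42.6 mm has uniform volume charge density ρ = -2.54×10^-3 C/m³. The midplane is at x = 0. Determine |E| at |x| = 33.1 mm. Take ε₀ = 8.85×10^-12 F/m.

|E| ≈ 6.11×10^6 N/C

The point |x| = 33.1 mm lies outside the slab (half-thickness 0.0213 m). A symmetric pillbox spanning the full slab encloses Q_enc = ρ·d·A.
Flux = 2EA ⇒ E = |ρ|d/(2ε₀), independent of distance outside.
E = (2.54×10^-3)(0.0426)/(2·8.85×10^-12) = 6.11×10^6 N/C.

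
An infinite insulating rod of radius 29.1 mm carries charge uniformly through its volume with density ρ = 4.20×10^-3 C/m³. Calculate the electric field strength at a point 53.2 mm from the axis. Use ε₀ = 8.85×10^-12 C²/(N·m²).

E ≈ 3.78e6 V/m

Take a coaxial cylindrical Gaussian surface of radius r = 53.2 mm and length L (r > 29.1 mm, full cross-section enclosed).
λ_enc = ρ·πR² = (4.20×10^-3)π(0.0291)² = 1.117×10^-5 C/m.
Applying ∮E·dA = Q_enc/ε₀ with the end caps contributing no flux:
E = |λ_enc|/(2πε₀r) = (1.117×10^-5)/(2π·8.85×10^-12·0.0532) = 3.78×10^6 N/C.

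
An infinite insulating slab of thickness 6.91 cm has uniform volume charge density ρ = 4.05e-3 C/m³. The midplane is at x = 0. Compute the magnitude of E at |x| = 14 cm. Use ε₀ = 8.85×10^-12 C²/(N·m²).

The point |x| = 14 cm lies outside the slab (half-thickness 0.03455 m). A symmetric pillbox spanning the full slab encloses Q_enc = ρ·d·A.
Flux = 2EA ⇒ E = |ρ|d/(2ε₀), independent of distance outside.
E = (4.05×10^-3)(0.0691)/(2·8.85×10^-12) = 1.58×10^7 N/C.

|E| ≈ 1.58e7 N/C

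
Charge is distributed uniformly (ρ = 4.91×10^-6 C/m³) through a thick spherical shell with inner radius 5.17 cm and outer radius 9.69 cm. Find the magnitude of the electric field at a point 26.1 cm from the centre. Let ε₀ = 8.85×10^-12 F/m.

E = 2.09e3 V/m

Use a concentric Gaussian sphere at r = 26.1 cm (r > 9.69 cm, enclosing the whole shell).
Q_enc = ρ·(4π/3)(b³ − a³) = (4.91×10^-6)·(4π/3)·((0.0969)³ − (0.0517)³) = 1.587×10^-8 C.
Since E is radial and uniform over the Gaussian sphere, Φ = E·4πr² = Q_enc/ε₀.
E = |Q_enc|/(4πε₀r²) = (1.587×10^-8)/(4π·8.85×10^-12·(0.261)²) = 2.09×10^3 N/C.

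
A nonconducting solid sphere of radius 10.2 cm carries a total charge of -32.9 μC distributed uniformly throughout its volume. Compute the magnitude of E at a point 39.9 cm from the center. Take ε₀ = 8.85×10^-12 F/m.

E ≈ 1.86e6 V/m

Take a concentric spherical Gaussian surface of radius r = 39.9 cm (r > R, so the entire charge is enclosed).
Q_enc = -32.9 μC = -3.29×10^-5 C.
By Gauss's law, ∮E·dA = E·4πr² = Q_enc/ε₀.
E = |Q_enc|/(4πε₀r²) = (3.29×10^-5)/(4π·8.85×10^-12·(0.399)²) = 1.86×10^6 N/C.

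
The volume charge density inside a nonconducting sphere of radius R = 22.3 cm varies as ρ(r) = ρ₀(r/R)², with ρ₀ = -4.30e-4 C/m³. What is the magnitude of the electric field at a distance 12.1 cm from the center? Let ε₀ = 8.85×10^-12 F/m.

By spherical symmetry E is radial; choose a Gaussian sphere of radius r = 12.1 cm (r < R).
Integrate the density: Q_enc = 4π ∫₀^r ρ₀(r'/R)^2 r'² dr' = 4πρ₀ r^5/(5·R²) = -5.637×10^-7 C.
Gauss's law: E·4πr² = Q_enc/ε₀.
E = |Q_enc|/(4πε₀r²) = (5.637×10^-7)/(4π·8.85×10^-12·(0.121)²) = 3.46×10^5 N/C.

E ≈ 3.46×10^5 N/C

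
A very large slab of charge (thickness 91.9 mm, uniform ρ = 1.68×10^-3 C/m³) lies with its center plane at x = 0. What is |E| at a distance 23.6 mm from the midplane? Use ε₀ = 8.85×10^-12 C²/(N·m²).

|E| = 4.48e6 V/m

By symmetry E is perpendicular to the slab. A Gaussian pillbox from −23.6 mm to +23.6 mm (face area A) lies entirely within the slab.
Q_enc = ρ·(2x)·A and flux = 2EA, so 2EA = 2ρxA/ε₀ ⇒ E = |ρ|x/ε₀.
E = (1.68×10^-3)(0.0236)/(8.85×10^-12) = 4.48e6 N/C.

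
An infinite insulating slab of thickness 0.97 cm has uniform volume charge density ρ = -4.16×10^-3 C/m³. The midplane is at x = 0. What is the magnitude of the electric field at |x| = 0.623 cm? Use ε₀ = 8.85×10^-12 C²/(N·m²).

2.28×10^6 N/C

The point |x| = 0.623 cm lies outside the slab (half-thickness 0.00485 m). A symmetric pillbox spanning the full slab encloses Q_enc = ρ·d·A.
Flux = 2EA ⇒ E = |ρ|d/(2ε₀), independent of distance outside.
E = (4.16×10^-3)(0.0097)/(2·8.85×10^-12) = 2.28×10^6 N/C.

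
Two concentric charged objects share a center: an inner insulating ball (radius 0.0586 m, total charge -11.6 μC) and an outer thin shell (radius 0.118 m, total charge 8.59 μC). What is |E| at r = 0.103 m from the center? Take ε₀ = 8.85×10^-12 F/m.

E = 9.83×10^6 V/m

Symmetry ⇒ E = E(r) r̂. Gaussian sphere of radius r = 0.103 m (between the bodies, 0.0586 m < r < 0.118 m).
The shell at 0.118 m lies outside the Gaussian surface, so Q_enc = -11.6 μC = -1.16×10^-5 C.
Since E is radial and uniform over the Gaussian sphere, Φ = E·4πr² = Q_enc/ε₀.
E = |Q_enc|/(4πε₀r²) = (1.16e-5)/(4π·8.85×10^-12·(0.103)²) = 9.83e6 N/C.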